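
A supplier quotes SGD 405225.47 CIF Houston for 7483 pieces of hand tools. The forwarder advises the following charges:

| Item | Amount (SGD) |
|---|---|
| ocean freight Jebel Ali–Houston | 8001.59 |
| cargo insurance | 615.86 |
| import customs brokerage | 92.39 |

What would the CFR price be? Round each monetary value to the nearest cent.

Not relevant to the conversion: freight — on the seller under both CIF and CFR; already in the CIF price and stays in the CFR price. brokerage — on the buyer under both terms; not part of either seller's price.
From CIF to CFR, the seller no longer bears: insurance.
CFR price = 405225.47 − 615.86 = 404609.61

CFR price: SGD 404609.61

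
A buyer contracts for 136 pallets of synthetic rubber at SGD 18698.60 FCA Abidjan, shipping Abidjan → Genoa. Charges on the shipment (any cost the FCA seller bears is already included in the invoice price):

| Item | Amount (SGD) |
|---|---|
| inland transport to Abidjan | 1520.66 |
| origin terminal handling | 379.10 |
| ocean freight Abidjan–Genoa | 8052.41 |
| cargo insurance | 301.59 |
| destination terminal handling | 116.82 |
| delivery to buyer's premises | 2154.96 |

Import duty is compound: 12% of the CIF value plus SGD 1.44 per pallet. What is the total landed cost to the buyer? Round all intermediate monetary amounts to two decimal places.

FCA: the seller delivers export-cleared goods to the carrier; the buyer bears costs from that point.
Already in the invoice (seller's account under FCA): inland to port — exclude.
CIF value = FCA price + origin terminal + freight + insurance = 18698.60 + 379.10 + 8052.41 + 301.59 = 27431.70
Ad valorem component: 27431.70 × 12% = 3291.80
Specific component: 136 × 1.44 = 195.84
Import duty = 3291.80 + 195.84 = 3487.64
Buyer bears: origin terminal 379.10 + freight 8052.41 + insurance 301.59 + destination terminal 116.82 + delivery 2154.96 + duty 3487.64 = 14492.52
Landed cost = invoice 18698.60 + 14492.52 = 33191.12

Total landed cost: SGD 33191.12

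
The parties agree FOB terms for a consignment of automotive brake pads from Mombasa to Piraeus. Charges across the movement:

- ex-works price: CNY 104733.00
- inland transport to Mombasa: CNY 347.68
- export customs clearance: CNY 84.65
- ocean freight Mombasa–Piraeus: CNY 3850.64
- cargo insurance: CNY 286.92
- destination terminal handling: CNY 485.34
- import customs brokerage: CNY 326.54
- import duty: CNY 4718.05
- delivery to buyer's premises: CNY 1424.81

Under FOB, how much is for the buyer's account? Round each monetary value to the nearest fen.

FOB: the seller bears costs until goods are on board at the origin port; the buyer bears freight, insurance and all costs thereafter.
Seller's account: goods 104733.00 + inland to port 347.68 + export clearance 84.65 = 105165.33
Buyer's account: freight 3850.64 + insurance 286.92 + destination terminal 485.34 + brokerage 326.54 + duty 4718.05 + delivery 1424.81 = 11092.30

Buyer's account: CNY 11092.30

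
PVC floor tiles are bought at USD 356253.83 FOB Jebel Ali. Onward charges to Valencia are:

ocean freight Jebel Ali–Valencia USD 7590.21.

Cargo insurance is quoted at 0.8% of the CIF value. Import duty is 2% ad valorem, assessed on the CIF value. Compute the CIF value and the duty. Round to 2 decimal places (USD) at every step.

CIF value: USD 366778.27; import duty: USD 7335.57

Let C be the CIF value. C = FOB price + freight + 0.8% × C
C − 0.8% × C = 356253.83 + 7590.21
0.992 × C = 363844.04
C = 363844.04 / 0.992 = 366778.27
Insurance premium = 0.8% × 366778.27 = 2934.23
Import duty = 366778.27 × 2% = 7335.57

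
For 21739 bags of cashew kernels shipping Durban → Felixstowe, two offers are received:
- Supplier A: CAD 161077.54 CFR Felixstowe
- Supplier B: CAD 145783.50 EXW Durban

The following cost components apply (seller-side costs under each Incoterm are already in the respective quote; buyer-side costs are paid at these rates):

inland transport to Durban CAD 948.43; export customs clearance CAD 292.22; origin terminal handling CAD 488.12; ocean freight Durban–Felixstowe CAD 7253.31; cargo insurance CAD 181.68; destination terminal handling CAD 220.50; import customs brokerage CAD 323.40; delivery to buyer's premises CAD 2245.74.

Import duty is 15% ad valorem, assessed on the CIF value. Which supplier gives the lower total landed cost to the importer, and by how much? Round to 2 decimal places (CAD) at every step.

Supplier A (CFR):
CIF value = CFR price + insurance = 161077.54 + 181.68 = 161259.22
Import duty = 161259.22 × 15% = 24188.88
Buyer bears (A): 181.68 + 220.50 + 323.40 + 2245.74 = 2971.32
Landed cost (A) = invoice 161077.54 + 2971.32 + duty 24188.88 = 188237.74
Supplier B (EXW):
CIF value = EXW price + inland to port + export clearance + origin terminal + freight + insurance = 145783.50 + 948.43 + 292.22 + 488.12 + 7253.31 + 181.68 = 154947.26
Import duty = 154947.26 × 15% = 23242.09
Buyer bears (B): 948.43 + 292.22 + 488.12 + 7253.31 + 181.68 + 220.50 + 323.40 + 2245.74 = 11953.40
Landed cost (B) = invoice 145783.50 + 11953.40 + duty 23242.09 = 180978.99
Difference = |188237.74 − 180978.99| = 7258.75

Supplier B is cheaper by CAD 7258.75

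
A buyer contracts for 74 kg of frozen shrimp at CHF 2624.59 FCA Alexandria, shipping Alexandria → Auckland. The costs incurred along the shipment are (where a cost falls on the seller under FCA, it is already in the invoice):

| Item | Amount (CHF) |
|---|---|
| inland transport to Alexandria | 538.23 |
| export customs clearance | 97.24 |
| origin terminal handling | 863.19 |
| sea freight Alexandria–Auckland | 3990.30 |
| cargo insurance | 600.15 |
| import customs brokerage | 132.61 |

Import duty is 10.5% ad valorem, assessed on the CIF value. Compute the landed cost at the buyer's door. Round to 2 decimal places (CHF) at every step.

FCA: the seller delivers export-cleared goods to the carrier; the buyer bears costs from that point.
Already in the invoice (seller's account under FCA): inland to port, export clearance — exclude.
CIF value = FCA price + origin terminal + freight + insurance = 2624.59 + 863.19 + 3990.30 + 600.15 = 8078.23
Import duty = 8078.23 × 10.5% = 848.21
Buyer bears: origin terminal 863.19 + freight 3990.30 + insurance 600.15 + brokerage 132.61 + duty 848.21 = 6434.46
Landed cost = invoice 2624.59 + 6434.46 = 9059.05

Total landed cost: CHF 9059.05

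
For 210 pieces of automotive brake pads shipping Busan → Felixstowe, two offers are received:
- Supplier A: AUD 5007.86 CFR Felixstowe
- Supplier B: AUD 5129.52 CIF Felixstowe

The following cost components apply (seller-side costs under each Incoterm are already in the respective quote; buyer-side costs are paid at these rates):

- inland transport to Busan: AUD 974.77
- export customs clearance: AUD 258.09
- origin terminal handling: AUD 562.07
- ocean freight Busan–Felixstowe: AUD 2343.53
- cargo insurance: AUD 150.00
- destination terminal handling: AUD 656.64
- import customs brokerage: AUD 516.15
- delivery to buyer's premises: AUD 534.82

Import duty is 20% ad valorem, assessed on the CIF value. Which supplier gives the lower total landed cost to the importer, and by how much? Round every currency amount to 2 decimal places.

Supplier A (CFR):
CIF value = CFR price + insurance = 5007.86 + 150.00 = 5157.86
Import duty = 5157.86 × 20% = 1031.57
Buyer bears (A): 150.00 + 656.64 + 516.15 + 534.82 = 1857.61
Landed cost (A) = invoice 5007.86 + 1857.61 + duty 1031.57 = 7897.04
Supplier B (CIF):
The CIF price already equals the CIF value: 5129.52
Import duty = 5129.52 × 20% = 1025.90
Buyer bears (B): 656.64 + 516.15 + 534.82 = 1707.61
Landed cost (B) = invoice 5129.52 + 1707.61 + duty 1025.90 = 7863.03
Difference = |7897.04 − 7863.03| = 34.01

Supplier B is cheaper by AUD 34.01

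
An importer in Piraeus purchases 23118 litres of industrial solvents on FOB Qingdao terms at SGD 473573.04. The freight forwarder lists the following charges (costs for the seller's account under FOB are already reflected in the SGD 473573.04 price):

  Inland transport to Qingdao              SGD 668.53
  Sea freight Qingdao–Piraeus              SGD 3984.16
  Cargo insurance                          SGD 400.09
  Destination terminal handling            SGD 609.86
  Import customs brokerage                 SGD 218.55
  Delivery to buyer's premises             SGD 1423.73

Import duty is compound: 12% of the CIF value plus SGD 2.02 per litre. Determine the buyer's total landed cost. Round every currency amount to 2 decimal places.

Total landed cost: SGD 584262.66

FOB: the seller bears costs until goods are on board at the origin port; the buyer bears freight, insurance and all costs thereafter.
Already in the invoice (seller's account under FOB): inland to port — exclude.
CIF value = FOB price + freight + insurance = 473573.04 + 3984.16 + 400.09 = 477957.29
Ad valorem component: 477957.29 × 12% = 57354.87
Specific component: 23118 × 2.02 = 46698.36
Import duty = 57354.87 + 46698.36 = 104053.23
Buyer bears: freight 3984.16 + insurance 400.09 + destination terminal 609.86 + brokerage 218.55 + delivery 1423.73 + duty 104053.23 = 110689.62
Landed cost = invoice 473573.04 + 110689.62 = 584262.66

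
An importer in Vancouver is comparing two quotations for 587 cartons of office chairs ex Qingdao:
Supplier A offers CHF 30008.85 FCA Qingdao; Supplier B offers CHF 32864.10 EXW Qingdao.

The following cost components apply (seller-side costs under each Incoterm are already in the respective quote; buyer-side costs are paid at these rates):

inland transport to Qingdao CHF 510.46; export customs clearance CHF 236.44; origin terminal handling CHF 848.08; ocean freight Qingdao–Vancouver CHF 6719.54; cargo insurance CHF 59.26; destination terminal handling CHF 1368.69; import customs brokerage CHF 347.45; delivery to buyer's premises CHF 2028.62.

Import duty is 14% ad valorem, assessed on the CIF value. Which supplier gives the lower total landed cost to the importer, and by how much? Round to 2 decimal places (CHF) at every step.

Supplier A (FCA):
CIF value = FCA price + origin terminal + freight + insurance = 30008.85 + 848.08 + 6719.54 + 59.26 = 37635.73
Import duty = 37635.73 × 14% = 5269.00
Buyer bears (A): 848.08 + 6719.54 + 59.26 + 1368.69 + 347.45 + 2028.62 = 11371.64
Landed cost (A) = invoice 30008.85 + 11371.64 + duty 5269.00 = 46649.49
Supplier B (EXW):
CIF value = EXW price + inland to port + export clearance + origin terminal + freight + insurance = 32864.10 + 510.46 + 236.44 + 848.08 + 6719.54 + 59.26 = 41237.88
Import duty = 41237.88 × 14% = 5773.30
Buyer bears (B): 510.46 + 236.44 + 848.08 + 6719.54 + 59.26 + 1368.69 + 347.45 + 2028.62 = 12118.54
Landed cost (B) = invoice 32864.10 + 12118.54 + duty 5773.30 = 50755.94
Difference = |46649.49 − 50755.94| = 4106.45

Supplier A is cheaper by CHF 4106.45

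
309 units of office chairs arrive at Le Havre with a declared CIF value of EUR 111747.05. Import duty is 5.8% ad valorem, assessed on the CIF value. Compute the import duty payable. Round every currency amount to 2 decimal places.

Import duty: EUR 6481.33

Import duty = 111747.05 × 5.8% = 6481.33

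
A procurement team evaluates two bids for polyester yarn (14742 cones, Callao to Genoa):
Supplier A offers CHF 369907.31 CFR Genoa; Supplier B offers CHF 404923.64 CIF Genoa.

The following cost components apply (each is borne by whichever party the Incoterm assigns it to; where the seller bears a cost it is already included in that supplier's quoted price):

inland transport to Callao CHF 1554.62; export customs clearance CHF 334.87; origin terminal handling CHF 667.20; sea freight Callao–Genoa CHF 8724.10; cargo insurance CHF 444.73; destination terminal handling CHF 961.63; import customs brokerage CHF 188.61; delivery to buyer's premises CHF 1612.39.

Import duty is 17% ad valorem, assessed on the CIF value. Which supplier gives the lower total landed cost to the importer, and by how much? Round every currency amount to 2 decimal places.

Supplier A (CFR):
CIF value = CFR price + insurance = 369907.31 + 444.73 = 370352.04
Import duty = 370352.04 × 17% = 62959.85
Buyer bears (A): 444.73 + 961.63 + 188.61 + 1612.39 = 3207.36
Landed cost (A) = invoice 369907.31 + 3207.36 + duty 62959.85 = 436074.52
Supplier B (CIF):
The CIF price already equals the CIF value: 404923.64
Import duty = 404923.64 × 17% = 68837.02
Buyer bears (B): 961.63 + 188.61 + 1612.39 = 2762.63
Landed cost (B) = invoice 404923.64 + 2762.63 + duty 68837.02 = 476523.29
Difference = |436074.52 − 476523.29| = 40448.77

Supplier A is cheaper by CHF 40448.77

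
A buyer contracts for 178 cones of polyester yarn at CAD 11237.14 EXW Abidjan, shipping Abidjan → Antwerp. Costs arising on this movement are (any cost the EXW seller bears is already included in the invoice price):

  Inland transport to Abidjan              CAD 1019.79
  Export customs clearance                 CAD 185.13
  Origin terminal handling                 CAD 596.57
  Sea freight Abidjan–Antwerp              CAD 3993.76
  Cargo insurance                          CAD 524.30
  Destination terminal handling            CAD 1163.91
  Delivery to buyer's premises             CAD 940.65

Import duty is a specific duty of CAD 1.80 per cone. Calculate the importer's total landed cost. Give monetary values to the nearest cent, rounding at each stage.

EXW: the seller makes goods available at their premises; the buyer bears all onward costs.
CIF value = EXW price + inland to port + export clearance + origin terminal + freight + insurance = 11237.14 + 1019.79 + 185.13 + 596.57 + 3993.76 + 524.30 = 17556.69
Import duty = 178 × 1.80 = 320.40
Buyer bears: inland to port 1019.79 + export clearance 185.13 + origin terminal 596.57 + freight 3993.76 + insurance 524.30 + destination terminal 1163.91 + delivery 940.65 + duty 320.40 = 8744.51
Landed cost = invoice 11237.14 + 8744.51 = 19981.65

Total landed cost: CAD 19981.65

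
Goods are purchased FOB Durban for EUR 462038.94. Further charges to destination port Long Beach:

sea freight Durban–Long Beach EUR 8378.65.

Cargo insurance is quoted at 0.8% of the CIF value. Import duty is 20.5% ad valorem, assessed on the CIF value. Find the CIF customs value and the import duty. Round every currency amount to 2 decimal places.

CIF value: EUR 474211.28; import duty: EUR 97213.31

Let C be the CIF value. C = FOB price + freight + 0.8% × C
C − 0.8% × C = 462038.94 + 8378.65
0.992 × C = 470417.59
C = 470417.59 / 0.992 = 474211.28
Insurance premium = 0.8% × 474211.28 = 3793.69
Import duty = 474211.28 × 20.5% = 97213.31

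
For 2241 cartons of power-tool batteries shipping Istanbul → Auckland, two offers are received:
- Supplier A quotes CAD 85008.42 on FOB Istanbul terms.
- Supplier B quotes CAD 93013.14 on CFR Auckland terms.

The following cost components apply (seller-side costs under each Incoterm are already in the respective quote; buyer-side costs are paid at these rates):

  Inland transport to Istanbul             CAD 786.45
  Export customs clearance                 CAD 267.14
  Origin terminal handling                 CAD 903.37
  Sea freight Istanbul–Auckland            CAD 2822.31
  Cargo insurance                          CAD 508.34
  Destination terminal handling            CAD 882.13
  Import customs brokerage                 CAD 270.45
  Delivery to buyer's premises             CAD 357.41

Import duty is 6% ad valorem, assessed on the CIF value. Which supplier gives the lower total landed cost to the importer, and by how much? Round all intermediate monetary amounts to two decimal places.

Supplier A (FOB):
CIF value = FOB price + freight + insurance = 85008.42 + 2822.31 + 508.34 = 88339.07
Import duty = 88339.07 × 6% = 5300.34
Buyer bears (A): 2822.31 + 508.34 + 882.13 + 270.45 + 357.41 = 4840.64
Landed cost (A) = invoice 85008.42 + 4840.64 + duty 5300.34 = 95149.40
Supplier B (CFR):
CIF value = CFR price + insurance = 93013.14 + 508.34 = 93521.48
Import duty = 93521.48 × 6% = 5611.29
Buyer bears (B): 508.34 + 882.13 + 270.45 + 357.41 = 2018.33
Landed cost (B) = invoice 93013.14 + 2018.33 + duty 5611.29 = 100642.76
Difference = |95149.40 − 100642.76| = 5493.36

Supplier A is cheaper by CAD 5493.36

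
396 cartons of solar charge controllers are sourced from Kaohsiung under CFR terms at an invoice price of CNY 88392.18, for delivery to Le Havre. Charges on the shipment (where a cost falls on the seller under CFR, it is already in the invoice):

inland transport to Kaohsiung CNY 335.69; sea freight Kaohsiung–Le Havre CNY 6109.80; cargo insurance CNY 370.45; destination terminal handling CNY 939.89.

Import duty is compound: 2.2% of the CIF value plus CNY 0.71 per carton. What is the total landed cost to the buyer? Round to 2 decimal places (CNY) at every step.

CFR: the seller pays costs through ocean freight to the destination port, but not insurance.
Already in the invoice (seller's account under CFR): inland to port, freight — exclude.
CIF value = CFR price + insurance = 88392.18 + 370.45 = 88762.63
Ad valorem component: 88762.63 × 2.2% = 1952.78
Specific component: 396 × 0.71 = 281.16
Import duty = 1952.78 + 281.16 = 2233.94
Buyer bears: insurance 370.45 + destination terminal 939.89 + duty 2233.94 = 3544.28
Landed cost = invoice 88392.18 + 3544.28 = 91936.46

Total landed cost: CNY 91936.46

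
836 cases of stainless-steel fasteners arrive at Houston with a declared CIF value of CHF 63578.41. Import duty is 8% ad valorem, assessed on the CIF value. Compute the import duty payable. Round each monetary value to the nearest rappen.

Import duty: CHF 5086.27

Import duty = 63578.41 × 8% = 5086.27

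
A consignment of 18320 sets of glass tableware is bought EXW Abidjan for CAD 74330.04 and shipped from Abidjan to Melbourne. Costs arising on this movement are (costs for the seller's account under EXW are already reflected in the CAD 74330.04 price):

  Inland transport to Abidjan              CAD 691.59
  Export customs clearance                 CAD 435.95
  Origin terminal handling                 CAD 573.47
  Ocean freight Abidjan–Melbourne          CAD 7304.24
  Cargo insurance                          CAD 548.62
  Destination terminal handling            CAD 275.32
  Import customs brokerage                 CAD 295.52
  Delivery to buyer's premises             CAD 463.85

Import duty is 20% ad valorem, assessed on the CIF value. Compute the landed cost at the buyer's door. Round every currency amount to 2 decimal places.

Total landed cost: CAD 101695.38

EXW: the seller makes goods available at their premises; the buyer bears all onward costs.
CIF value = EXW price + inland to port + export clearance + origin terminal + freight + insurance = 74330.04 + 691.59 + 435.95 + 573.47 + 7304.24 + 548.62 = 83883.91
Import duty = 83883.91 × 20% = 16776.78
Buyer bears: inland to port 691.59 + export clearance 435.95 + origin terminal 573.47 + freight 7304.24 + insurance 548.62 + destination terminal 275.32 + brokerage 295.52 + delivery 463.85 + duty 16776.78 = 27365.34
Landed cost = invoice 74330.04 + 27365.34 = 101695.38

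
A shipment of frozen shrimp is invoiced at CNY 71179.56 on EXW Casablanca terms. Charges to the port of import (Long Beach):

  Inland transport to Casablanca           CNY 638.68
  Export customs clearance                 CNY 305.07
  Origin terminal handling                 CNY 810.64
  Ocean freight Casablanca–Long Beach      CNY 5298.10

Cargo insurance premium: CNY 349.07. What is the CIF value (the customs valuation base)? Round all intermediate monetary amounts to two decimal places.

CIF value: CNY 78581.12

CIF = EXW price + pre-shipment costs + freight + insurance
CIF = 71179.56 + 638.68 + 305.07 + 810.64 + 5298.10 + 349.07 = 78581.12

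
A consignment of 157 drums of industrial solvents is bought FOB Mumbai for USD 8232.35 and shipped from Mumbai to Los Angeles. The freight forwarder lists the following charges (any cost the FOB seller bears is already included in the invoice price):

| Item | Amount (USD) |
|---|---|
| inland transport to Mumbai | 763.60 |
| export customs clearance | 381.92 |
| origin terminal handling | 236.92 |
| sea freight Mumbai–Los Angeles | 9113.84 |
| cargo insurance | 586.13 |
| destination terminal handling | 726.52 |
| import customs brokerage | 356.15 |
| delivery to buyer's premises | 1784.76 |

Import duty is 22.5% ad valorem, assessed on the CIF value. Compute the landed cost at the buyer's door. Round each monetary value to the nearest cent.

FOB: the seller bears costs until goods are on board at the origin port; the buyer bears freight, insurance and all costs thereafter.
Already in the invoice (seller's account under FOB): inland to port, export clearance, origin terminal — exclude.
CIF value = FOB price + freight + insurance = 8232.35 + 9113.84 + 586.13 = 17932.32
Import duty = 17932.32 × 22.5% = 4034.77
Buyer bears: freight 9113.84 + insurance 586.13 + destination terminal 726.52 + brokerage 356.15 + delivery 1784.76 + duty 4034.77 = 16602.17
Landed cost = invoice 8232.35 + 16602.17 = 24834.52

Total landed cost: USD 24834.52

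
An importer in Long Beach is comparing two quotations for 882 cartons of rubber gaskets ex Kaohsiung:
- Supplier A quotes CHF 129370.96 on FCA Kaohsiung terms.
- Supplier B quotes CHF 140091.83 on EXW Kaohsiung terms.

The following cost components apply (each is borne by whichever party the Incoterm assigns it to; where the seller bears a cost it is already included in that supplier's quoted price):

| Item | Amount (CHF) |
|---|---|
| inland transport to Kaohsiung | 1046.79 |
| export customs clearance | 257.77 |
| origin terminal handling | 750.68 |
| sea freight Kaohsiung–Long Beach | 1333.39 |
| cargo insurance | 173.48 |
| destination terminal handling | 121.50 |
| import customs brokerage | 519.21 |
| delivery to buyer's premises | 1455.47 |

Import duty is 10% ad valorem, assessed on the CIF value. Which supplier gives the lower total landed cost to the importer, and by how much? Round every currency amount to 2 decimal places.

Supplier A is cheaper by CHF 13227.97

Supplier A (FCA):
CIF value = FCA price + origin terminal + freight + insurance = 129370.96 + 750.68 + 1333.39 + 173.48 = 131628.51
Import duty = 131628.51 × 10% = 13162.85
Buyer bears (A): 750.68 + 1333.39 + 173.48 + 121.50 + 519.21 + 1455.47 = 4353.73
Landed cost (A) = invoice 129370.96 + 4353.73 + duty 13162.85 = 146887.54
Supplier B (EXW):
CIF value = EXW price + inland to port + export clearance + origin terminal + freight + insurance = 140091.83 + 1046.79 + 257.77 + 750.68 + 1333.39 + 173.48 = 143653.94
Import duty = 143653.94 × 10% = 14365.39
Buyer bears (B): 1046.79 + 257.77 + 750.68 + 1333.39 + 173.48 + 121.50 + 519.21 + 1455.47 = 5658.29
Landed cost (B) = invoice 140091.83 + 5658.29 + duty 14365.39 = 160115.51
Difference = |146887.54 − 160115.51| = 13227.97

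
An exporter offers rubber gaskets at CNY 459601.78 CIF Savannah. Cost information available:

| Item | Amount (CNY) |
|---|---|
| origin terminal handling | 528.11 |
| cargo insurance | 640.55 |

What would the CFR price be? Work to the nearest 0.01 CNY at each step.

Not relevant to the conversion: origin terminal — on the seller under both CIF and CFR; already in the CIF price and stays in the CFR price.
From CIF to CFR, the seller no longer bears: insurance.
CFR price = 459601.78 − 640.55 = 458961.23

CFR price: CNY 458961.23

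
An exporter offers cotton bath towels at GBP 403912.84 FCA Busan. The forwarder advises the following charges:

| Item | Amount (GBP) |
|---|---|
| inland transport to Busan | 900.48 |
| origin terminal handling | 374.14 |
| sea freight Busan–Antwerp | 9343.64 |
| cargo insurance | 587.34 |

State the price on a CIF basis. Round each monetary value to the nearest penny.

CIF price: GBP 414217.96

Not relevant to the conversion: inland to port — on the seller under both FCA and CIF; already in the FCA price and stays in the CIF price.
From FCA to CIF, the seller additionally bears: origin terminal, freight, insurance.
CIF price = 403912.84 + 374.14 + 9343.64 + 587.34 = 414217.96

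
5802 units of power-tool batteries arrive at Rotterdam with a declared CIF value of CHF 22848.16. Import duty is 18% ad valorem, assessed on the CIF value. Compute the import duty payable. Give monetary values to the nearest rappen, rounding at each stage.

Import duty = 22848.16 × 18% = 4112.67

Import duty: CHF 4112.67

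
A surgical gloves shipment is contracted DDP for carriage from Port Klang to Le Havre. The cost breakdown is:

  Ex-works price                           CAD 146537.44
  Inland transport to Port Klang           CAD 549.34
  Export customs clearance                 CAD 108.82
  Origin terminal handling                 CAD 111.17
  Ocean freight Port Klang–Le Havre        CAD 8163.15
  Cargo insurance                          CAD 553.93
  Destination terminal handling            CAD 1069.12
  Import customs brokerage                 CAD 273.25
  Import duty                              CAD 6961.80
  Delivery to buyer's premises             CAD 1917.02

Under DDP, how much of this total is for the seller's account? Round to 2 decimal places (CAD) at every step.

DDP: the seller bears all costs including import duty.
Seller's account: goods 146537.44 + inland to port 549.34 + export clearance 108.82 + origin terminal 111.17 + freight 8163.15 + insurance 553.93 + destination terminal 1069.12 + brokerage 273.25 + duty 6961.80 + delivery 1917.02 = 166245.04
Buyer's account: 0.00

Seller's account: CAD 166245.04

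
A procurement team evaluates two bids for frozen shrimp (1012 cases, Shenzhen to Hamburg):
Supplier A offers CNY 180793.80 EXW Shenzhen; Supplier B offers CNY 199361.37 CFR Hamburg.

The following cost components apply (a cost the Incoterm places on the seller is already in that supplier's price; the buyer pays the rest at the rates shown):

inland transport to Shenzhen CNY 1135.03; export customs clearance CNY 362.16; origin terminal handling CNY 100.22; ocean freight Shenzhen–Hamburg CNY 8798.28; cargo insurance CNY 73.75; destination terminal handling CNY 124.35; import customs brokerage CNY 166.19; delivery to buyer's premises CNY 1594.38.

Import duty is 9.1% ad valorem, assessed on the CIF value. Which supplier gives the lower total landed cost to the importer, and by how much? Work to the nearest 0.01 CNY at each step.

Supplier A (EXW):
CIF value = EXW price + inland to port + export clearance + origin terminal + freight + insurance = 180793.80 + 1135.03 + 362.16 + 100.22 + 8798.28 + 73.75 = 191263.24
Import duty = 191263.24 × 9.1% = 17404.95
Buyer bears (A): 1135.03 + 362.16 + 100.22 + 8798.28 + 73.75 + 124.35 + 166.19 + 1594.38 = 12354.36
Landed cost (A) = invoice 180793.80 + 12354.36 + duty 17404.95 = 210553.11
Supplier B (CFR):
CIF value = CFR price + insurance = 199361.37 + 73.75 = 199435.12
Import duty = 199435.12 × 9.1% = 18148.60
Buyer bears (B): 73.75 + 124.35 + 166.19 + 1594.38 = 1958.67
Landed cost (B) = invoice 199361.37 + 1958.67 + duty 18148.60 = 219468.64
Difference = |210553.11 − 219468.64| = 8915.53

Supplier A is cheaper by CNY 8915.53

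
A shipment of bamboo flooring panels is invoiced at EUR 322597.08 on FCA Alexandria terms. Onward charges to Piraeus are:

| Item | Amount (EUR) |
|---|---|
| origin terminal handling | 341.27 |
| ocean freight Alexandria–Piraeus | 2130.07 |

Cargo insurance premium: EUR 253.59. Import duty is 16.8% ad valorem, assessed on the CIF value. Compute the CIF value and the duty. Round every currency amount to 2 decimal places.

CIF = FCA price + pre-shipment costs + freight + insurance
CIF = 322597.08 + 341.27 + 2130.07 + 253.59 = 325322.01
Import duty = 325322.01 × 16.8% = 54654.10

CIF value: EUR 325322.01; import duty: EUR 54654.10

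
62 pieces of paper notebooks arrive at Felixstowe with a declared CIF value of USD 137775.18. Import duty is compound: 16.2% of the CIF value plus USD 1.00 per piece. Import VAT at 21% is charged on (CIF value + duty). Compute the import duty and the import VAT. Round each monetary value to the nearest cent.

Ad valorem component: 137775.18 × 16.2% = 22319.58
Specific component: 62 × 1.00 = 62.00
Import duty = 22319.58 + 62.00 = 22381.58
VAT base = CIF + duty = 137775.18 + 22381.58 = 160156.76
Import VAT = 160156.76 × 21% = 33632.92

Import duty: USD 22381.58; import VAT: USD 33632.92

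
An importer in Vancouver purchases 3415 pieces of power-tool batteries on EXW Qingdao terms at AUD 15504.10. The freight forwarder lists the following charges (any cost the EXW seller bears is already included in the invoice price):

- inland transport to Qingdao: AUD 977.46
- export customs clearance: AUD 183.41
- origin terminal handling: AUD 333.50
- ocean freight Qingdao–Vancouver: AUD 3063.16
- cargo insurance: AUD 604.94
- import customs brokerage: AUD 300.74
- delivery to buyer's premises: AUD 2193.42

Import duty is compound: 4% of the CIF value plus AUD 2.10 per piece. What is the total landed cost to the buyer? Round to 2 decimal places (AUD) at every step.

Total landed cost: AUD 31158.89

EXW: the seller makes goods available at their premises; the buyer bears all onward costs.
CIF value = EXW price + inland to port + export clearance + origin terminal + freight + insurance = 15504.10 + 977.46 + 183.41 + 333.50 + 3063.16 + 604.94 = 20666.57
Ad valorem component: 20666.57 × 4% = 826.66
Specific component: 3415 × 2.10 = 7171.50
Import duty = 826.66 + 7171.50 = 7998.16
Buyer bears: inland to port 977.46 + export clearance 183.41 + origin terminal 333.50 + freight 3063.16 + insurance 604.94 + brokerage 300.74 + delivery 2193.42 + duty 7998.16 = 15654.79
Landed cost = invoice 15504.10 + 15654.79 = 31158.89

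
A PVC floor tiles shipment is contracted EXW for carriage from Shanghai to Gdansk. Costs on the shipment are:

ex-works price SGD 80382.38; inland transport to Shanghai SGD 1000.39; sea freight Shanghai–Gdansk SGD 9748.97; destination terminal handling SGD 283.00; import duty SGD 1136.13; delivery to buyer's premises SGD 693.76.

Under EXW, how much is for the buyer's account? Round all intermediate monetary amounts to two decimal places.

EXW: the seller makes goods available at their premises; the buyer bears all onward costs.
Seller's account: goods 80382.38 = 80382.38
Buyer's account: inland to port 1000.39 + freight 9748.97 + destination terminal 283.00 + duty 1136.13 + delivery 693.76 = 12862.25

Buyer's account: SGD 12862.25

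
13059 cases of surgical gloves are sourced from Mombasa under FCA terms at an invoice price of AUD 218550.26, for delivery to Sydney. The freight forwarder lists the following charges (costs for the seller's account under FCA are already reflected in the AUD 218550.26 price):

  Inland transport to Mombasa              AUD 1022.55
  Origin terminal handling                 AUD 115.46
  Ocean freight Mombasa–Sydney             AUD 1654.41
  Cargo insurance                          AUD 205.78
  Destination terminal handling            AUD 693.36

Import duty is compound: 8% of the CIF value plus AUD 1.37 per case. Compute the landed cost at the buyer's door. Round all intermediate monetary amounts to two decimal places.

Total landed cost: AUD 256752.17

FCA: the seller delivers export-cleared goods to the carrier; the buyer bears costs from that point.
Already in the invoice (seller's account under FCA): inland to port — exclude.
CIF value = FCA price + origin terminal + freight + insurance = 218550.26 + 115.46 + 1654.41 + 205.78 = 220525.91
Ad valorem component: 220525.91 × 8% = 17642.07
Specific component: 13059 × 1.37 = 17890.83
Import duty = 17642.07 + 17890.83 = 35532.90
Buyer bears: origin terminal 115.46 + freight 1654.41 + insurance 205.78 + destination terminal 693.36 + duty 35532.90 = 38201.91
Landed cost = invoice 218550.26 + 38201.91 = 256752.17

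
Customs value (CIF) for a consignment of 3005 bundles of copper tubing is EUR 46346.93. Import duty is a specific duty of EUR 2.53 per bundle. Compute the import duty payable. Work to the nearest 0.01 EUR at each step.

Import duty: EUR 7602.65

Import duty = 3005 × 2.53 = 7602.65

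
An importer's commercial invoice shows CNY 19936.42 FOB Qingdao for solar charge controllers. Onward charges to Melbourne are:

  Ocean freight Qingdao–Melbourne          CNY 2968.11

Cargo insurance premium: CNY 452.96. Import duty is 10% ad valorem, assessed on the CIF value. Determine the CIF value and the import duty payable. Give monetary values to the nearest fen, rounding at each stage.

CIF value: CNY 23357.49; import duty: CNY 2335.75

CIF = FOB price + freight + insurance
CIF = 19936.42 + 2968.11 + 452.96 = 23357.49
Import duty = 23357.49 × 10% = 2335.75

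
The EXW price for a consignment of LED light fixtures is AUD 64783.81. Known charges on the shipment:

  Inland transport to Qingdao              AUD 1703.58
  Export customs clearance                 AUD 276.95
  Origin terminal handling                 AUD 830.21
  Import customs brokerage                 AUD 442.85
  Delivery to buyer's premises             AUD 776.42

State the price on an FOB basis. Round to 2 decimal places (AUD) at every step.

Not relevant to the conversion: delivery, brokerage — on the buyer under both terms; not part of either seller's price.
From EXW to FOB, the seller additionally bears: inland to port, export clearance, origin terminal.
FOB price = 64783.81 + 1703.58 + 276.95 + 830.21 = 67594.55

FOB price: AUD 67594.55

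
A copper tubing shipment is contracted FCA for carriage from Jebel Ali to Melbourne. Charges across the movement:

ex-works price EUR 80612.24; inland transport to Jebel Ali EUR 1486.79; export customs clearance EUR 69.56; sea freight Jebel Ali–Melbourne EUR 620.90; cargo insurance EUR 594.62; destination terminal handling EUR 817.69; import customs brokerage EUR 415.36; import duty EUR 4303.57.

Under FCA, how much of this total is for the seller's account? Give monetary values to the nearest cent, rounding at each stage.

Seller's account: EUR 82168.59

FCA: the seller delivers export-cleared goods to the carrier; the buyer bears costs from that point.
Seller's account: goods 80612.24 + inland to port 1486.79 + export clearance 69.56 = 82168.59
Buyer's account: freight 620.90 + insurance 594.62 + destination terminal 817.69 + brokerage 415.36 + duty 4303.57 = 6752.14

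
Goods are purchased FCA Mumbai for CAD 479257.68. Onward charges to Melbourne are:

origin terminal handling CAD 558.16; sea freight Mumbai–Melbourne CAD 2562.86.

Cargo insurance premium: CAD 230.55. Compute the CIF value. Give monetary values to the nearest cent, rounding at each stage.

CIF value: CAD 482609.25

CIF = FCA price + pre-shipment costs + freight + insurance
CIF = 479257.68 + 558.16 + 2562.86 + 230.55 = 482609.25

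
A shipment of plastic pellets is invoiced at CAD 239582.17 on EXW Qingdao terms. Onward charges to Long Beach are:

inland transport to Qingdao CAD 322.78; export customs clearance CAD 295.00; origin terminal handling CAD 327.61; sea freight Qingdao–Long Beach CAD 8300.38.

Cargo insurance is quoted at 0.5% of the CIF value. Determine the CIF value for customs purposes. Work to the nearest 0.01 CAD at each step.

CIF value: CAD 250078.33

Let C be the CIF value. C = EXW price + pre-shipment costs + freight + 0.5% × C
C − 0.5% × C = 239582.17 + 322.78 + 295.00 + 327.61 + 8300.38
0.995 × C = 248827.94
C = 248827.94 / 0.995 = 250078.33
Insurance premium = 0.5% × 250078.33 = 1250.39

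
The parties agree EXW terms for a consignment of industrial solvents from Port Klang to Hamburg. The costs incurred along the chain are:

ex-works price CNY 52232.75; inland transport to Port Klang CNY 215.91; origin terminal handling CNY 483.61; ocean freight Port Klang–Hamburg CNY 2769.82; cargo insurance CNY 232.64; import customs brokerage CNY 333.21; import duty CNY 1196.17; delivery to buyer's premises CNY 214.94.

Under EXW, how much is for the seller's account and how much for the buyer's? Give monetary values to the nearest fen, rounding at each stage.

Seller: CNY 52232.75; buyer: CNY 5446.30

EXW: the seller makes goods available at their premises; the buyer bears all onward costs.
Seller's account: goods 52232.75 = 52232.75
Buyer's account: inland to port 215.91 + origin terminal 483.61 + freight 2769.82 + insurance 232.64 + brokerage 333.21 + duty 1196.17 + delivery 214.94 = 5446.30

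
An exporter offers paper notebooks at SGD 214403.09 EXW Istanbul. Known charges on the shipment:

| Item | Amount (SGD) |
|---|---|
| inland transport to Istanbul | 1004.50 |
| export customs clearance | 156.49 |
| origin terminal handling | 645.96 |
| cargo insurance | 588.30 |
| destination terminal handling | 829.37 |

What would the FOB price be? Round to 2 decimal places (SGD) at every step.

FOB price: SGD 216210.04

Not relevant to the conversion: destination terminal, insurance — on the buyer under both terms; not part of either seller's price.
From EXW to FOB, the seller additionally bears: inland to port, export clearance, origin terminal.
FOB price = 214403.09 + 1004.50 + 156.49 + 645.96 = 216210.04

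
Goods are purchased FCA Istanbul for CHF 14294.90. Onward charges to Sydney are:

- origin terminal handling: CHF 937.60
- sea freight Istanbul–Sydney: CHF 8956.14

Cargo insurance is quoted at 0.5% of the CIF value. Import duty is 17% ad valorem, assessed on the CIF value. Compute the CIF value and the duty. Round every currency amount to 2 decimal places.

Let C be the CIF value. C = FCA price + pre-shipment costs + freight + 0.5% × C
C − 0.5% × C = 14294.90 + 937.60 + 8956.14
0.995 × C = 24188.64
C = 24188.64 / 0.995 = 24310.19
Insurance premium = 0.5% × 24310.19 = 121.55
Import duty = 24310.19 × 17% = 4132.73

CIF value: CHF 24310.19; import duty: CHF 4132.73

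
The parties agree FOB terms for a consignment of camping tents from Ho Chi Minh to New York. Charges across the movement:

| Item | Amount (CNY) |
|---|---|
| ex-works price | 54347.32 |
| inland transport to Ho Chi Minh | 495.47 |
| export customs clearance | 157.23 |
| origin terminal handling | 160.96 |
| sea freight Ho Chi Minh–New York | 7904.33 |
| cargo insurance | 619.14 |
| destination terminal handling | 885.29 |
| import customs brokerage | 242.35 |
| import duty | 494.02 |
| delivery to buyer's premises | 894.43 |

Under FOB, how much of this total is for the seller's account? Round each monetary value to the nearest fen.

Seller's account: CNY 55160.98

FOB: the seller bears costs until goods are on board at the origin port; the buyer bears freight, insurance and all costs thereafter.
Seller's account: goods 54347.32 + inland to port 495.47 + export clearance 157.23 + origin terminal 160.96 = 55160.98
Buyer's account: freight 7904.33 + insurance 619.14 + destination terminal 885.29 + brokerage 242.35 + duty 494.02 + delivery 894.43 = 11039.56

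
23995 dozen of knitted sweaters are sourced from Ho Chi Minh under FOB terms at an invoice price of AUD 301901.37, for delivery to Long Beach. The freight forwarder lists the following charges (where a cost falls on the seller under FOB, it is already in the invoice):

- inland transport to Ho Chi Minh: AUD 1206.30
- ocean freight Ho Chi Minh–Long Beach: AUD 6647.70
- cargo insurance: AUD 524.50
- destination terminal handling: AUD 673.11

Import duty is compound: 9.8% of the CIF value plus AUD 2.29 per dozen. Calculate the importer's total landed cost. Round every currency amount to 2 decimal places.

Total landed cost: AUD 394984.44

FOB: the seller bears costs until goods are on board at the origin port; the buyer bears freight, insurance and all costs thereafter.
Already in the invoice (seller's account under FOB): inland to port — exclude.
CIF value = FOB price + freight + insurance = 301901.37 + 6647.70 + 524.50 = 309073.57
Ad valorem component: 309073.57 × 9.8% = 30289.21
Specific component: 23995 × 2.29 = 54948.55
Import duty = 30289.21 + 54948.55 = 85237.76
Buyer bears: freight 6647.70 + insurance 524.50 + destination terminal 673.11 + duty 85237.76 = 93083.07
Landed cost = invoice 301901.37 + 93083.07 = 394984.44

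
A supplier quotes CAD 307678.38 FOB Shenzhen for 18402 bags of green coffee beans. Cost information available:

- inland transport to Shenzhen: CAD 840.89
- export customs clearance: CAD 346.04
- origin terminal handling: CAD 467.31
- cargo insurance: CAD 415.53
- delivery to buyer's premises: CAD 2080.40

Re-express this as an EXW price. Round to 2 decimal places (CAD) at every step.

Not relevant to the conversion: insurance, delivery — on the buyer under both terms; not part of either seller's price.
From FOB to EXW, the seller no longer bears: inland to port, export clearance, origin terminal.
EXW price = 307678.38 − 840.89 − 346.04 − 467.31 = 306024.14

EXW price: CAD 306024.14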